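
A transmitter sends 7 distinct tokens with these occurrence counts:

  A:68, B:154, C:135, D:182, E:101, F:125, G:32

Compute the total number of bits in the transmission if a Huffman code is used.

2155

Greedily combine the two least-frequent nodes:
combine G(32), A(68) → 100
combine 100, E(101) → 201
combine F(125), C(135) → 260
combine B(154), D(182) → 336
combine 201, 260 → 461
combine 336, 461 → 797
Total encoded bits = sum of merged weights = 100 + 201 + 260 + 336 + 461 + 797 = 2155.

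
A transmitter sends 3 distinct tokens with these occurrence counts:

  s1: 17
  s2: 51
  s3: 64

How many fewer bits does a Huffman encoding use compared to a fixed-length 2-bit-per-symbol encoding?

64

Fixed-length: 2 bits × 132 symbols = 264 bits.
Huffman merges:
merge s1(17) and s2(51): 68
merge s3(64) and 68: 132
Huffman total = 68 + 132 = 200 bits.
Saving = 264 − 200 = 64 bits.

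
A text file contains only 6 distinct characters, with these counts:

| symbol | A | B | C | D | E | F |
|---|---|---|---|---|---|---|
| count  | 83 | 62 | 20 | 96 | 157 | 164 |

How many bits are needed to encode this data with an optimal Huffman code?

1411

Greedily combine the two least-frequent nodes:
combine C(20), B(62) → 82
combine 82, A(83) → 165
combine D(96), E(157) → 253
combine F(164), 165 → 329
combine 253, 329 → 582
The encoded length is the sum of every internal node's weight: 82 + 165 + 253 + 329 + 582 = 1411 bits.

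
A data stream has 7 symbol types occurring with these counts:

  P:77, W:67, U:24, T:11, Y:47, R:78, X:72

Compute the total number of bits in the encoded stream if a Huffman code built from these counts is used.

Merge the two smallest weights repeatedly:
merge T(11) and U(24): 35
merge 35 and Y(47): 82
merge W(67) and X(72): 139
merge P(77) and R(78): 155
merge 82 and 139: 221
merge 155 and 221: 376
Total encoded bits = sum of merged weights = 35 + 82 + 139 + 155 + 221 + 376 = 1008.

1008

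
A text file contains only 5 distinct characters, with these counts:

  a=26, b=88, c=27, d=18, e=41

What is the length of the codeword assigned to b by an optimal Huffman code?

1

Huffman merges, smallest pair first:
d(18) + a(26) → 44
c(27) + e(41) → 68
44 + 68 → 112
b(88) + 112 → 200
b is merged only at the final step, so code length = 1.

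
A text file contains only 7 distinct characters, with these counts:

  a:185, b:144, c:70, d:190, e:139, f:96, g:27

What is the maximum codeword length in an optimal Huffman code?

4

Merge the two lowest-weight nodes at each step:
merge g(27) and c(70): 97
merge f(96) and 97: 193
merge e(139) and b(144): 283
merge a(185) and d(190): 375
merge 193 and 283: 476
merge 375 and 476: 851
The first pair merged (g, c) ends up deepest, at depth 4.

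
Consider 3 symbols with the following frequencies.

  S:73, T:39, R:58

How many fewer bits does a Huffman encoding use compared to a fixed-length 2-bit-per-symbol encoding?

Fixed-length: 2 bits × 170 symbols = 340 bits.
Huffman merges:
T(39) + R(58) → 97
S(73) + 97 → 170
Huffman total = 97 + 170 = 267 bits.
Saving = 340 − 267 = 73 bits.

73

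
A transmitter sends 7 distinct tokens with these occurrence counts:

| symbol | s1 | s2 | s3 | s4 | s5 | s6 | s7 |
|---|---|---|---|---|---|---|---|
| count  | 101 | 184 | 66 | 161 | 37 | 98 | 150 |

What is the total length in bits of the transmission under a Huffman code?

Greedily combine the two least-frequent nodes:
combine s5(37), s3(66) → 103
combine s6(98), s1(101) → 199
combine 103, s7(150) → 253
combine s4(161), s2(184) → 345
combine 199, 253 → 452
combine 345, 452 → 797
Total encoded bits = sum of merged weights = 103 + 199 + 253 + 345 + 452 + 797 = 2149.

2149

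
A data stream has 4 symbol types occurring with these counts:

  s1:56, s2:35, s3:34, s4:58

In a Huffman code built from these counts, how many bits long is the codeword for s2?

Repeatedly merge the two smallest:
merge s3(34) and s2(35): 69
merge s1(56) and s4(58): 114
merge 69 and 114: 183
s2 sits 2 levels below the root, so its codeword is 2 bits.

2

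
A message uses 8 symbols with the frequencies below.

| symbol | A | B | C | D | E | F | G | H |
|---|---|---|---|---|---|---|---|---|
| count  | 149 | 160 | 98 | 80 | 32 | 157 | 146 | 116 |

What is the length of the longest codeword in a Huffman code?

4

Merge the two lowest-weight nodes at each step:
E(32) + D(80) → 112
C(98) + 112 → 210
H(116) + G(146) → 262
A(149) + F(157) → 306
B(160) + 210 → 370
262 + 306 → 568
370 + 568 → 938
The rarest symbols sit at the bottom; the longest codeword is 4 bits.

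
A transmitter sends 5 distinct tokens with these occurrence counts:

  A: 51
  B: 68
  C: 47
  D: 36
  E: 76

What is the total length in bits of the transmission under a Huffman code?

639

Build the Huffman tree bottom-up:
merge D(36) and C(47): 83
merge A(51) and B(68): 119
merge E(76) and 83: 159
merge 119 and 159: 278
The encoded length is the sum of every internal node's weight: 83 + 119 + 159 + 278 = 639 bits.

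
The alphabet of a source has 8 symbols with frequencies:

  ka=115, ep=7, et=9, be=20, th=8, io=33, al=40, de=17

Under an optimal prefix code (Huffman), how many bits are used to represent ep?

Repeatedly merge the two smallest:
ep(7) + th(8) → 15
et(9) + 15 → 24
de(17) + be(20) → 37
24 + io(33) → 57
37 + al(40) → 77
57 + 77 → 134
ka(115) + 134 → 249
ep's leaf is at depth 5, giving a 5-bit codeword.

5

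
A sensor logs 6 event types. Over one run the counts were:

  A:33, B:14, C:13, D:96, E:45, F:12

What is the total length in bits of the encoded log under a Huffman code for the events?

Build the Huffman tree bottom-up:
merge F(12) and C(13): 25
merge B(14) and 25: 39
merge A(33) and 39: 72
merge E(45) and 72: 117
merge D(96) and 117: 213
Total encoded bits = sum of merged weights = 25 + 39 + 72 + 117 + 213 = 466.

466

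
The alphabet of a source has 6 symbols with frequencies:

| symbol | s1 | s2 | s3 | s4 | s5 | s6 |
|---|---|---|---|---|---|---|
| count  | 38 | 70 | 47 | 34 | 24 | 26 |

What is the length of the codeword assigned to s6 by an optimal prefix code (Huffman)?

3

Build the tree from the bottom:
combine s5(24), s6(26) → 50
combine s4(34), s1(38) → 72
combine s3(47), 50 → 97
combine s2(70), 72 → 142
combine 97, 142 → 239
The subtree containing s6 is merged 3 times, so code length = 3.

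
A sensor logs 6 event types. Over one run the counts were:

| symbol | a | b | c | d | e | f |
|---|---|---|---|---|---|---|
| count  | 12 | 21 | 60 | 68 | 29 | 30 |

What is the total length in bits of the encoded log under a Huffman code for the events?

532

Merge the two smallest weights repeatedly:
a(12) + b(21) → 33
e(29) + f(30) → 59
33 + 59 → 92
c(60) + d(68) → 128
92 + 128 → 220
Each symbol's bit-cost is frequency × depth; summing gives 532 bits (equivalently 33 + 59 + 92 + 128 + 220).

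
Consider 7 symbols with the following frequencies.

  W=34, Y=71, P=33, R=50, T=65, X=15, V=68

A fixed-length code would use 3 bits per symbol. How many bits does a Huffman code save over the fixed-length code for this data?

Fixed-length: 3 bits × 336 symbols = 1008 bits.
Huffman merges:
merge X(15) and P(33): 48
merge W(34) and 48: 82
merge R(50) and T(65): 115
merge V(68) and Y(71): 139
merge 82 and 115: 197
merge 139 and 197: 336
Huffman total = 48 + 82 + 115 + 139 + 197 + 336 = 917 bits.
Saving = 1008 − 917 = 91 bits.

91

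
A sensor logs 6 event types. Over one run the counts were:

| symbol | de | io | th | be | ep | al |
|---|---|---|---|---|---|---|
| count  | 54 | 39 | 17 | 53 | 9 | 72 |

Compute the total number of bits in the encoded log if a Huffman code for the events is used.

Merge the two smallest weights repeatedly:
combine ep(9), th(17) → 26
combine 26, io(39) → 65
combine be(53), de(54) → 107
combine 65, al(72) → 137
combine 107, 137 → 244
Total encoded bits = sum of merged weights = 26 + 65 + 107 + 137 + 244 = 579.

579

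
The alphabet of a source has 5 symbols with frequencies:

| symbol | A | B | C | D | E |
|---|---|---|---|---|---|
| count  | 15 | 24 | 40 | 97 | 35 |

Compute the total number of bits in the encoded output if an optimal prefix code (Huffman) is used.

Greedily combine the two least-frequent nodes:
merge A(15) and B(24): 39
merge E(35) and 39: 74
merge C(40) and 74: 114
merge D(97) and 114: 211
Total encoded bits = sum of merged weights = 39 + 74 + 114 + 211 = 438.

438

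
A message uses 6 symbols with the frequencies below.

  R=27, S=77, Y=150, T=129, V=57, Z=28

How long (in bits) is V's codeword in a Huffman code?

3

Repeatedly merge the two smallest:
R(27) + Z(28) → 55
55 + V(57) → 112
S(77) + 112 → 189
T(129) + Y(150) → 279
189 + 279 → 468
V sits 3 levels below the root, so its codeword is 3 bits.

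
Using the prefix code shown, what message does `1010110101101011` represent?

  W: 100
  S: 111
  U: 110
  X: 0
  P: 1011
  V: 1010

Read left to right; each codeword is recognised as soon as it completes (prefix code):
  1010→V | 110→U | 1011→P | 0→X | 1011→P
Decoded message: VUPXP

VUPXP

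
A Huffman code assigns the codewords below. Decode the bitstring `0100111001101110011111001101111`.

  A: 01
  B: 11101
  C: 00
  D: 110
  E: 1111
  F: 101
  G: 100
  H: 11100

ACHDHEGDE

Read left to right; each codeword is recognised as soon as it completes (prefix code):
  01→A | 00→C | 11100→H | 110→D | 11100→H | 1111→E | 100→G | 110→D | 1111→E
Decoded message: ACHDHEGDE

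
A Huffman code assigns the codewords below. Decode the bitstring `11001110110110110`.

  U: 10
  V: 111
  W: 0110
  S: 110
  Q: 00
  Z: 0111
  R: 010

Read left to right; each codeword is recognised as soon as it completes (prefix code):
  110→S | 0111→Z | 0110→W | 110→S | 110→S
Decoded message: SZWSS

SZWSS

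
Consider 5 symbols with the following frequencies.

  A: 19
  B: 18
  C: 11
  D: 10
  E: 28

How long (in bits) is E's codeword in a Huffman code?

2

Repeatedly merge the two smallest:
D(10) + C(11) → 21
B(18) + A(19) → 37
21 + E(28) → 49
37 + 49 → 86
The subtree containing E is merged 2 times, so code length = 2.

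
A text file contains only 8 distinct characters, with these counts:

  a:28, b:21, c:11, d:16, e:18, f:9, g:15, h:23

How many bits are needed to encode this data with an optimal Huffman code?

Merge the two smallest weights repeatedly:
combine f(9), c(11) → 20
combine g(15), d(16) → 31
combine e(18), 20 → 38
combine b(21), h(23) → 44
combine a(28), 31 → 59
combine 38, 44 → 82
combine 59, 82 → 141
Total encoded bits = sum of merged weights = 20 + 31 + 38 + 44 + 59 + 82 + 141 = 415.

415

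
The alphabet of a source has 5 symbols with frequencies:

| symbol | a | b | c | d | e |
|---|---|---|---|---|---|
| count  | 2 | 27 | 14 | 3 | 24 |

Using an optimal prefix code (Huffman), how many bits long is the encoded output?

137

Greedily combine the two least-frequent nodes:
a(2) + d(3) → 5
5 + c(14) → 19
19 + e(24) → 43
b(27) + 43 → 70
Each symbol's bit-cost is frequency × depth; summing gives 137 bits (equivalently 5 + 19 + 43 + 70).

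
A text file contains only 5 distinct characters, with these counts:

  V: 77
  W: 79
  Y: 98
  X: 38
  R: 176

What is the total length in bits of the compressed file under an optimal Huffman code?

Merge the two smallest weights repeatedly:
merge X(38) and V(77): 115
merge W(79) and Y(98): 177
merge 115 and R(176): 291
merge 177 and 291: 468
The encoded length is the sum of every internal node's weight: 115 + 177 + 291 + 468 = 1051 bits.

1051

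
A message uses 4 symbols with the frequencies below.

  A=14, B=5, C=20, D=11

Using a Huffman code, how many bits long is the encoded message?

96

Build the Huffman tree bottom-up:
combine B(5), D(11) → 16
combine A(14), 16 → 30
combine C(20), 30 → 50
The encoded length is the sum of every internal node's weight: 16 + 30 + 50 = 96 bits.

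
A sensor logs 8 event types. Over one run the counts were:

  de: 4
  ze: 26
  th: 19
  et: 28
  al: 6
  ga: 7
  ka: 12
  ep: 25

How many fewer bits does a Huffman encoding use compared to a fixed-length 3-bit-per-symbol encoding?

27

Fixed-length: 3 bits × 127 symbols = 381 bits.
Huffman merges:
merge de(4) and al(6): 10
merge ga(7) and 10: 17
merge ka(12) and 17: 29
merge th(19) and ep(25): 44
merge ze(26) and et(28): 54
merge 29 and 44: 73
merge 54 and 73: 127
Huffman total = 10 + 17 + 29 + 44 + 54 + 73 + 127 = 354 bits.
Saving = 381 − 354 = 27 bits.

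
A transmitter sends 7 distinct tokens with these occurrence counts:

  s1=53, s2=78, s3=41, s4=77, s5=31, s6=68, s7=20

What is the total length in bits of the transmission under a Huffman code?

1000

Greedily combine the two least-frequent nodes:
combine s7(20), s5(31) → 51
combine s3(41), 51 → 92
combine s1(53), s6(68) → 121
combine s4(77), s2(78) → 155
combine 92, 121 → 213
combine 155, 213 → 368
The encoded length is the sum of every internal node's weight: 51 + 92 + 121 + 155 + 213 + 368 = 1000 bits.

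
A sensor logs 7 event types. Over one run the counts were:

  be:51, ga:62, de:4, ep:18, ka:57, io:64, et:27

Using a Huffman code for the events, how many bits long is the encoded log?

Build the Huffman tree bottom-up:
de(4) + ep(18) → 22
22 + et(27) → 49
49 + be(51) → 100
ka(57) + ga(62) → 119
io(64) + 100 → 164
119 + 164 → 283
The encoded length is the sum of every internal node's weight: 22 + 49 + 100 + 119 + 164 + 283 = 737 bits.

737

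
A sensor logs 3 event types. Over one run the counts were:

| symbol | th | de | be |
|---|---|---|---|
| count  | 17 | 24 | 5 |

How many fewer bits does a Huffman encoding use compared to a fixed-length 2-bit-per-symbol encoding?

24

Fixed-length: 2 bits × 46 symbols = 92 bits.
Huffman merges:
combine be(5), th(17) → 22
combine 22, de(24) → 46
Huffman total = 22 + 46 = 68 bits.
Saving = 92 − 68 = 24 bits.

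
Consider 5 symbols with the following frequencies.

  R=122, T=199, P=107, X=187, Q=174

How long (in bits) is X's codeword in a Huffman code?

2

Repeatedly merge the two smallest:
P(107) + R(122) → 229
Q(174) + X(187) → 361
T(199) + 229 → 428
361 + 428 → 789
The subtree containing X is merged 2 times, so code length = 2.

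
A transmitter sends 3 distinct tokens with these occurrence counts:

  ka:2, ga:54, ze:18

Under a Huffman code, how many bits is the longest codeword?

2

Merge the two lowest-weight nodes at each step:
merge ka(2) and ze(18): 20
merge 20 and ga(54): 74
The rarest symbols sit at the bottom; the longest codeword is 2 bits.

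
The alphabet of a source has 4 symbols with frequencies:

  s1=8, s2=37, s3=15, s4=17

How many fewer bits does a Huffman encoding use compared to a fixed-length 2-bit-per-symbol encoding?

14

Fixed-length: 2 bits × 77 symbols = 154 bits.
Huffman merges:
s1(8) + s3(15) → 23
s4(17) + 23 → 40
s2(37) + 40 → 77
Huffman total = 23 + 40 + 77 = 140 bits.
Saving = 154 − 140 = 14 bits.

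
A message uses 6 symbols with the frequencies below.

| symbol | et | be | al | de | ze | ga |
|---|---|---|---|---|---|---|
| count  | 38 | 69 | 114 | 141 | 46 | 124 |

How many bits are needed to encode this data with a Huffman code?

1301

Greedily combine the two least-frequent nodes:
combine et(38), ze(46) → 84
combine be(69), 84 → 153
combine al(114), ga(124) → 238
combine de(141), 153 → 294
combine 238, 294 → 532
The encoded length is the sum of every internal node's weight: 84 + 153 + 238 + 294 + 532 = 1301 bits.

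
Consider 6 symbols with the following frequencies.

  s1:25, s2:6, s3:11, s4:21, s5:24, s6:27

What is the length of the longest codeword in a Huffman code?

4

Merge the two lowest-weight nodes at each step:
s2(6) + s3(11) → 17
17 + s4(21) → 38
s5(24) + s1(25) → 49
s6(27) + 38 → 65
49 + 65 → 114
The first pair merged (s2, s3) ends up deepest, at depth 4.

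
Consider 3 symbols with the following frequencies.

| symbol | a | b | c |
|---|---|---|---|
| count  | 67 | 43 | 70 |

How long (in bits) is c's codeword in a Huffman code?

Repeatedly merge the two smallest:
combine b(43), a(67) → 110
combine c(70), 110 → 180
c is a child of the root — depth 1, so its codeword is a single bit.

1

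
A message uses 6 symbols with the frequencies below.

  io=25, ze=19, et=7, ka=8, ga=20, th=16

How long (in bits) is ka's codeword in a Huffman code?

4

Build the tree from the bottom:
combine et(7), ka(8) → 15
combine 15, th(16) → 31
combine ze(19), ga(20) → 39
combine io(25), 31 → 56
combine 39, 56 → 95
The subtree containing ka is merged 4 times, so code length = 4.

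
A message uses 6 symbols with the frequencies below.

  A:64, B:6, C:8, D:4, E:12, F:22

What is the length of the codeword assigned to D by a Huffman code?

5

Huffman merges, smallest pair first:
combine D(4), B(6) → 10
combine C(8), 10 → 18
combine E(12), 18 → 30
combine F(22), 30 → 52
combine 52, A(64) → 116
D sits 5 levels below the root, so its codeword is 5 bits.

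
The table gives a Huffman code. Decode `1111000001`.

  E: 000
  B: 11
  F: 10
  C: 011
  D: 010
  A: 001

BBEA

Read left to right; each codeword is recognised as soon as it completes (prefix code):
  11→B | 11→B | 000→E | 001→A
Decoded message: BBEA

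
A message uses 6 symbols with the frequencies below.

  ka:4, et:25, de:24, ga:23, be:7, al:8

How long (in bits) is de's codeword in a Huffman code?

Build the tree from the bottom:
merge ka(4) and be(7): 11
merge al(8) and 11: 19
merge 19 and ga(23): 42
merge de(24) and et(25): 49
merge 42 and 49: 91
de sits 2 levels below the root, so its codeword is 2 bits.

2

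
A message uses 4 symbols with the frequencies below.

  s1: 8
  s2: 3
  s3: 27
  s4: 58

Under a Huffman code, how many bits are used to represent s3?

2

Repeatedly merge the two smallest:
combine s2(3), s1(8) → 11
combine 11, s3(27) → 38
combine 38, s4(58) → 96
s3's leaf is at depth 2, giving a 2-bit codeword.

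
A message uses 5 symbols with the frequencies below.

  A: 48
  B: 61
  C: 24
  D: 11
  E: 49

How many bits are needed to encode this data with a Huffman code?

421

Merge the two smallest weights repeatedly:
merge D(11) and C(24): 35
merge 35 and A(48): 83
merge E(49) and B(61): 110
merge 83 and 110: 193
The encoded length is the sum of every internal node's weight: 35 + 83 + 110 + 193 = 421 bits.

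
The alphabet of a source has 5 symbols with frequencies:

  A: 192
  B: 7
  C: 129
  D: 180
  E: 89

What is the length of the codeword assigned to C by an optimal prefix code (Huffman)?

2

Repeatedly merge the two smallest:
merge B(7) and E(89): 96
merge 96 and C(129): 225
merge D(180) and A(192): 372
merge 225 and 372: 597
C's leaf is at depth 2, giving a 2-bit codeword.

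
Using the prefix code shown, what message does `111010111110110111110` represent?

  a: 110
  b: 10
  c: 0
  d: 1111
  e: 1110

Read left to right; each codeword is recognised as soon as it completes (prefix code):
  1110→e | 10→b | 1111→d | 10→b | 110→a | 1111→d | 10→b
Decoded message: ebdbadb

ebdbadb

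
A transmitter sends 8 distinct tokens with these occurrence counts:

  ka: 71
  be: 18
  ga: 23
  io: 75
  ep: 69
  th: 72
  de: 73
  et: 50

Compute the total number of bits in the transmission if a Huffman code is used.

1319

Greedily combine the two least-frequent nodes:
merge be(18) and ga(23): 41
merge 41 and et(50): 91
merge ep(69) and ka(71): 140
merge th(72) and de(73): 145
merge io(75) and 91: 166
merge 140 and 145: 285
merge 166 and 285: 451
Total encoded bits = sum of merged weights = 41 + 91 + 140 + 145 + 166 + 285 + 451 = 1319.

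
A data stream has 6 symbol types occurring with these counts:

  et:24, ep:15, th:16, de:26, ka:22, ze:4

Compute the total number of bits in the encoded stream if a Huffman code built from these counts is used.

Build the Huffman tree bottom-up:
ze(4) + ep(15) → 19
th(16) + 19 → 35
ka(22) + et(24) → 46
de(26) + 35 → 61
46 + 61 → 107
The encoded length is the sum of every internal node's weight: 19 + 35 + 46 + 61 + 107 = 268 bits.

268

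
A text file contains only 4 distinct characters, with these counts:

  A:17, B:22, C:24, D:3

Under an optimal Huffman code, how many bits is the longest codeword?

Merge the two lowest-weight nodes at each step:
D(3) + A(17) → 20
20 + B(22) → 42
C(24) + 42 → 66
The rarest symbols sit at the bottom; the longest codeword is 3 bits.

3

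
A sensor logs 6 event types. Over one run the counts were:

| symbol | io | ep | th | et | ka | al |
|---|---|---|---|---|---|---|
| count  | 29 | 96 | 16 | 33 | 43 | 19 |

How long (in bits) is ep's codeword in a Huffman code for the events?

Repeatedly merge the two smallest:
merge th(16) and al(19): 35
merge io(29) and et(33): 62
merge 35 and ka(43): 78
merge 62 and 78: 140
merge ep(96) and 140: 236
ep is merged only at the final step, so code length = 1.

1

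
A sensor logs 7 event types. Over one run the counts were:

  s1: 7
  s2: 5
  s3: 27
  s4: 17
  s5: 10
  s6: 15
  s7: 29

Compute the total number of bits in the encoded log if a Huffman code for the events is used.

Greedily combine the two least-frequent nodes:
combine s2(5), s1(7) → 12
combine s5(10), 12 → 22
combine s6(15), s4(17) → 32
combine 22, s3(27) → 49
combine s7(29), 32 → 61
combine 49, 61 → 110
Each symbol's bit-cost is frequency × depth; summing gives 286 bits (equivalently 12 + 22 + 32 + 49 + 61 + 110).

286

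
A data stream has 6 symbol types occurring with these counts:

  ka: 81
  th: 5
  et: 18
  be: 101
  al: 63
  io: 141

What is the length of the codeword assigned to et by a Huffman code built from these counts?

4

Build the tree from the bottom:
th(5) + et(18) → 23
23 + al(63) → 86
ka(81) + 86 → 167
be(101) + io(141) → 242
167 + 242 → 409
The subtree containing et is merged 4 times, so code length = 4.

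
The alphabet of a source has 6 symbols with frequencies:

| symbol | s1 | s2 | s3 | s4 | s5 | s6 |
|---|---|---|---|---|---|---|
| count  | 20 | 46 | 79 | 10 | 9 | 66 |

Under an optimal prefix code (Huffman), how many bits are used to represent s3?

Repeatedly merge the two smallest:
combine s5(9), s4(10) → 19
combine 19, s1(20) → 39
combine 39, s2(46) → 85
combine s6(66), s3(79) → 145
combine 85, 145 → 230
s3 sits 2 levels below the root, so its codeword is 2 bits.

2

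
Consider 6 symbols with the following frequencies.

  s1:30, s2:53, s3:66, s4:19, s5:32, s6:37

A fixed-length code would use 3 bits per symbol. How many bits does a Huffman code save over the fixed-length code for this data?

119

Fixed-length: 3 bits × 237 symbols = 711 bits.
Huffman merges:
merge s4(19) and s1(30): 49
merge s5(32) and s6(37): 69
merge 49 and s2(53): 102
merge s3(66) and 69: 135
merge 102 and 135: 237
Huffman total = 49 + 69 + 102 + 135 + 237 = 592 bits.
Saving = 711 − 592 = 119 bits.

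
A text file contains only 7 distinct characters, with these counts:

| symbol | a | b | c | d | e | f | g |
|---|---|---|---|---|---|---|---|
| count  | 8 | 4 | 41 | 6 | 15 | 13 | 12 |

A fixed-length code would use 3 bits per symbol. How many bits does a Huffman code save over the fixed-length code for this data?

54

Fixed-length: 3 bits × 99 symbols = 297 bits.
Huffman merges:
combine b(4), d(6) → 10
combine a(8), 10 → 18
combine g(12), f(13) → 25
combine e(15), 18 → 33
combine 25, 33 → 58
combine c(41), 58 → 99
Huffman total = 10 + 18 + 25 + 33 + 58 + 99 = 243 bits.
Saving = 297 − 243 = 54 bits.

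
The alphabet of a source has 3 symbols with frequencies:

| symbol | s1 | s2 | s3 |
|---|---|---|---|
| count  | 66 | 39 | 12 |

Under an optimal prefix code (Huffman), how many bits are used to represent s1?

Repeatedly merge the two smallest:
s3(12) + s2(39) → 51
51 + s1(66) → 117
s1 is merged only at the final step, so code length = 1.

1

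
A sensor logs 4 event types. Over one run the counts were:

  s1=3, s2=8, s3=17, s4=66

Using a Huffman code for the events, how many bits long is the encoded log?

133

Greedily combine the two least-frequent nodes:
merge s1(3) and s2(8): 11
merge 11 and s3(17): 28
merge 28 and s4(66): 94
Each symbol's bit-cost is frequency × depth; summing gives 133 bits (equivalently 11 + 28 + 94).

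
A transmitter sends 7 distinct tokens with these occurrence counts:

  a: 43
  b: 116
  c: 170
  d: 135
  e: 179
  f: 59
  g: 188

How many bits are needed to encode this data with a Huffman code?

Merge the two smallest weights repeatedly:
a(43) + f(59) → 102
102 + b(116) → 218
d(135) + c(170) → 305
e(179) + g(188) → 367
218 + 305 → 523
367 + 523 → 890
The encoded length is the sum of every internal node's weight: 102 + 218 + 305 + 367 + 523 + 890 = 2405 bits.

2405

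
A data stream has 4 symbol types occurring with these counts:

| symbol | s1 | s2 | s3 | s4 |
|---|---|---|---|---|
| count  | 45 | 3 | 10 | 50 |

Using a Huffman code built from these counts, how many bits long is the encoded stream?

179

Build the Huffman tree bottom-up:
merge s2(3) and s3(10): 13
merge 13 and s1(45): 58
merge s4(50) and 58: 108
Total encoded bits = sum of merged weights = 13 + 58 + 108 = 179.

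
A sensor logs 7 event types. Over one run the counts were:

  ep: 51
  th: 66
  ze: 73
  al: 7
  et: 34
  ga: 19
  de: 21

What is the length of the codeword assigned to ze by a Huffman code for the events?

Repeatedly merge the two smallest:
merge al(7) and ga(19): 26
merge de(21) and 26: 47
merge et(34) and 47: 81
merge ep(51) and th(66): 117
merge ze(73) and 81: 154
merge 117 and 154: 271
ze sits 2 levels below the root, so its codeword is 2 bits.

2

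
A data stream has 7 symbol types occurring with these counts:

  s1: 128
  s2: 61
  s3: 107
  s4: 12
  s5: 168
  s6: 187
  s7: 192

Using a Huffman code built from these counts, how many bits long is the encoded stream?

2259

Merge the two smallest weights repeatedly:
combine s4(12), s2(61) → 73
combine 73, s3(107) → 180
combine s1(128), s5(168) → 296
combine 180, s6(187) → 367
combine s7(192), 296 → 488
combine 367, 488 → 855
The encoded length is the sum of every internal node's weight: 73 + 180 + 296 + 367 + 488 + 855 = 2259 bits.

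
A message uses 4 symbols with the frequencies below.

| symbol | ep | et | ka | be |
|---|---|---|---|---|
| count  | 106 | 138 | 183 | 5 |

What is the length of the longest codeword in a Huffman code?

Merge the two lowest-weight nodes at each step:
be(5) + ep(106) → 111
111 + et(138) → 249
ka(183) + 249 → 432
The first pair merged (be, ep) ends up deepest, at depth 3.

3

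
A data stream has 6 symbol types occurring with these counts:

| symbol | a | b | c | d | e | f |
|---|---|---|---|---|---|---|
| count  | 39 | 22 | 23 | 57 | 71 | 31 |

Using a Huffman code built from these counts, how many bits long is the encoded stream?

Greedily combine the two least-frequent nodes:
merge b(22) and c(23): 45
merge f(31) and a(39): 70
merge 45 and d(57): 102
merge 70 and e(71): 141
merge 102 and 141: 243
Each symbol's bit-cost is frequency × depth; summing gives 601 bits (equivalently 45 + 70 + 102 + 141 + 243).

601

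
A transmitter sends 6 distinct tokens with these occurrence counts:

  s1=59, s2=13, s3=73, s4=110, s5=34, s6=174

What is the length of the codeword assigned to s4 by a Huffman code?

2

Build the tree from the bottom:
s2(13) + s5(34) → 47
47 + s1(59) → 106
s3(73) + 106 → 179
s4(110) + s6(174) → 284
179 + 284 → 463
s4 sits 2 levels below the root, so its codeword is 2 bits.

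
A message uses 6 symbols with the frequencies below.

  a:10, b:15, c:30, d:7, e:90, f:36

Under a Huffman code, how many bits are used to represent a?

5

Build the tree from the bottom:
combine d(7), a(10) → 17
combine b(15), 17 → 32
combine c(30), 32 → 62
combine f(36), 62 → 98
combine e(90), 98 → 188
a's leaf is at depth 5, giving a 5-bit codeword.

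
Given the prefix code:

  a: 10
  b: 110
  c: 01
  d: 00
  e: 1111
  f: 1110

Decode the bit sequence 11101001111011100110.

Read left to right; each codeword is recognised as soon as it completes (prefix code):
  1110→f | 10→a | 01→c | 1110→f | 1110→f | 01→c | 10→a
Decoded message: facffca

facffca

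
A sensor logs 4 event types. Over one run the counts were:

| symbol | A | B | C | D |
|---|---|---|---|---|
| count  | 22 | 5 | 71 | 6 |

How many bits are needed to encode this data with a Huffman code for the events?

148

Greedily combine the two least-frequent nodes:
merge B(5) and D(6): 11
merge 11 and A(22): 33
merge 33 and C(71): 104
Each symbol's bit-cost is frequency × depth; summing gives 148 bits (equivalently 11 + 33 + 104).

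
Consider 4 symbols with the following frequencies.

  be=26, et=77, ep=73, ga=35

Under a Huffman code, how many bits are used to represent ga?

3

Huffman merges, smallest pair first:
combine be(26), ga(35) → 61
combine 61, ep(73) → 134
combine et(77), 134 → 211
ga sits 3 levels below the root, so its codeword is 3 bits.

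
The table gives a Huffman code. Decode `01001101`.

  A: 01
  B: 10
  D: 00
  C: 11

ADCA

Read left to right; each codeword is recognised as soon as it completes (prefix code):
  01→A | 00→D | 11→C | 01→A
Decoded message: ADCA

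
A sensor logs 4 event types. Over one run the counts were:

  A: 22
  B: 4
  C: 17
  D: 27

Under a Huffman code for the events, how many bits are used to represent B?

3

Huffman merges, smallest pair first:
combine B(4), C(17) → 21
combine 21, A(22) → 43
combine D(27), 43 → 70
B sits 3 levels below the root, so its codeword is 3 bits.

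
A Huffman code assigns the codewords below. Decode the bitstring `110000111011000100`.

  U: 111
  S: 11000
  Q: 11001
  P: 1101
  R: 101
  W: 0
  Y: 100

SWUWSY

Read left to right; each codeword is recognised as soon as it completes (prefix code):
  11000→S | 0→W | 111→U | 0→W | 11000→S | 100→Y
Decoded message: SWUWSY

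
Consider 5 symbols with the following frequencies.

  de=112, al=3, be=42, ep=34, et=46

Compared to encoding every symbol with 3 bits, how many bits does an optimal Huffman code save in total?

Fixed-length: 3 bits × 237 symbols = 711 bits.
Huffman merges:
combine al(3), ep(34) → 37
combine 37, be(42) → 79
combine et(46), 79 → 125
combine de(112), 125 → 237
Huffman total = 37 + 79 + 125 + 237 = 478 bits.
Saving = 711 − 478 = 233 bits.

233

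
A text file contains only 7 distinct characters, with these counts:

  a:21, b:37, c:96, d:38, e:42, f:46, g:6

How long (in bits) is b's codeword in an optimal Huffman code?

Repeatedly merge the two smallest:
combine g(6), a(21) → 27
combine 27, b(37) → 64
combine d(38), e(42) → 80
combine f(46), 64 → 110
combine 80, c(96) → 176
combine 110, 176 → 286
The subtree containing b is merged 3 times, so code length = 3.

3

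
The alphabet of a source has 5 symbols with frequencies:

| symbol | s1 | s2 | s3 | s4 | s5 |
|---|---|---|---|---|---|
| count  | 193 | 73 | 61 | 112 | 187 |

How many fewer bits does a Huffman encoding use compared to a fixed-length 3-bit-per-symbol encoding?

492

Fixed-length: 3 bits × 626 symbols = 1878 bits.
Huffman merges:
s3(61) + s2(73) → 134
s4(112) + 134 → 246
s5(187) + s1(193) → 380
246 + 380 → 626
Huffman total = 134 + 246 + 380 + 626 = 1386 bits.
Saving = 1878 − 1386 = 492 bits.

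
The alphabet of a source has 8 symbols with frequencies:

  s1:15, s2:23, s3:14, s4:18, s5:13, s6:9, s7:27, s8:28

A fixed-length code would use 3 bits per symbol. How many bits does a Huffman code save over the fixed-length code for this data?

Fixed-length: 3 bits × 147 symbols = 441 bits.
Huffman merges:
combine s6(9), s5(13) → 22
combine s3(14), s1(15) → 29
combine s4(18), 22 → 40
combine s2(23), s7(27) → 50
combine s8(28), 29 → 57
combine 40, 50 → 90
combine 57, 90 → 147
Huffman total = 22 + 29 + 40 + 50 + 57 + 90 + 147 = 435 bits.
Saving = 441 − 435 = 6 bits.

6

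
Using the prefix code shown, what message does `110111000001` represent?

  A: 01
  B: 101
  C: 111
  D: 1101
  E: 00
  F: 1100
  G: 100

DFEA

Read left to right; each codeword is recognised as soon as it completes (prefix code):
  1101→D | 1100→F | 00→E | 01→A
Decoded message: DFEA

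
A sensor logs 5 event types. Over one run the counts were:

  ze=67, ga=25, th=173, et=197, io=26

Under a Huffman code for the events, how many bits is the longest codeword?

4

Merge the two lowest-weight nodes at each step:
ga(25) + io(26) → 51
51 + ze(67) → 118
118 + th(173) → 291
et(197) + 291 → 488
The rarest symbols sit at the bottom; the longest codeword is 4 bits.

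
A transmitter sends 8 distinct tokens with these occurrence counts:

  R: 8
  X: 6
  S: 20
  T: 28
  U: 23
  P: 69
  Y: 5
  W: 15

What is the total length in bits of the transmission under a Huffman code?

Merge the two smallest weights repeatedly:
merge Y(5) and X(6): 11
merge R(8) and 11: 19
merge W(15) and 19: 34
merge S(20) and U(23): 43
merge T(28) and 34: 62
merge 43 and 62: 105
merge P(69) and 105: 174
Total encoded bits = sum of merged weights = 11 + 19 + 34 + 43 + 62 + 105 + 174 = 448.

448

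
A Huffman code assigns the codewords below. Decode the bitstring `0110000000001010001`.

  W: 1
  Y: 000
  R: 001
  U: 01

Read left to right; each codeword is recognised as soon as it completes (prefix code):
  01→U | 1→W | 000→Y | 000→Y | 000→Y | 1→W | 01→U | 000→Y | 1→W
Decoded message: UWYYYWUYW

UWYYYWUYW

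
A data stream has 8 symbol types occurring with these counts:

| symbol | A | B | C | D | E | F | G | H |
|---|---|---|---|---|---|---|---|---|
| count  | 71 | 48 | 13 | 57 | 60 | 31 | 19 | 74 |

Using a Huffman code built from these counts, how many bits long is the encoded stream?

Build the Huffman tree bottom-up:
merge C(13) and G(19): 32
merge F(31) and 32: 63
merge B(48) and D(57): 105
merge E(60) and 63: 123
merge A(71) and H(74): 145
merge 105 and 123: 228
merge 145 and 228: 373
The encoded length is the sum of every internal node's weight: 32 + 63 + 105 + 123 + 145 + 228 + 373 = 1069 bits.

1069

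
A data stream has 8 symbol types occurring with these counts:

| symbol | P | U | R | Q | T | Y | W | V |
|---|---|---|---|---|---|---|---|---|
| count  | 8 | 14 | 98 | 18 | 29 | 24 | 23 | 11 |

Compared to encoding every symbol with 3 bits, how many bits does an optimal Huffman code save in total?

103

Fixed-length: 3 bits × 225 symbols = 675 bits.
Huffman merges:
merge P(8) and V(11): 19
merge U(14) and Q(18): 32
merge 19 and W(23): 42
merge Y(24) and T(29): 53
merge 32 and 42: 74
merge 53 and 74: 127
merge R(98) and 127: 225
Huffman total = 19 + 32 + 42 + 53 + 74 + 127 + 225 = 572 bits.
Saving = 675 − 572 = 103 bits.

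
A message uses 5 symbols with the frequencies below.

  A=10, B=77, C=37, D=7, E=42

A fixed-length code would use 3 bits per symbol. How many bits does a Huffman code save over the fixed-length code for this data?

Fixed-length: 3 bits × 173 symbols = 519 bits.
Huffman merges:
D(7) + A(10) → 17
17 + C(37) → 54
E(42) + 54 → 96
B(77) + 96 → 173
Huffman total = 17 + 54 + 96 + 173 = 340 bits.
Saving = 519 − 340 = 179 bits.

179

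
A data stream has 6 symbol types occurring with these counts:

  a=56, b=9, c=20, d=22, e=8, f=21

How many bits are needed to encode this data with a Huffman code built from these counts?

Greedily combine the two least-frequent nodes:
e(8) + b(9) → 17
17 + c(20) → 37
f(21) + d(22) → 43
37 + 43 → 80
a(56) + 80 → 136
Each symbol's bit-cost is frequency × depth; summing gives 313 bits (equivalently 17 + 37 + 43 + 80 + 136).

313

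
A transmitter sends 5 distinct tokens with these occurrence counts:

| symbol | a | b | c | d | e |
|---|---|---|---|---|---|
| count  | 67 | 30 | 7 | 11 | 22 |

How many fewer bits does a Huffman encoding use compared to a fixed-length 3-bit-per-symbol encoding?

Fixed-length: 3 bits × 137 symbols = 411 bits.
Huffman merges:
combine c(7), d(11) → 18
combine 18, e(22) → 40
combine b(30), 40 → 70
combine a(67), 70 → 137
Huffman total = 18 + 40 + 70 + 137 = 265 bits.
Saving = 411 − 265 = 146 bits.

146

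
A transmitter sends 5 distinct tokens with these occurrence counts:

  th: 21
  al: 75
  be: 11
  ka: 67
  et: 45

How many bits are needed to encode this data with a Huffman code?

Build the Huffman tree bottom-up:
merge be(11) and th(21): 32
merge 32 and et(45): 77
merge ka(67) and al(75): 142
merge 77 and 142: 219
Total encoded bits = sum of merged weights = 32 + 77 + 142 + 219 = 470.

470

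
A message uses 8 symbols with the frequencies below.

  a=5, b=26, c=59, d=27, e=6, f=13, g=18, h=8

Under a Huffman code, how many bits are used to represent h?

Build the tree from the bottom:
combine a(5), e(6) → 11
combine h(8), 11 → 19
combine f(13), g(18) → 31
combine 19, b(26) → 45
combine d(27), 31 → 58
combine 45, 58 → 103
combine c(59), 103 → 162
h's leaf is at depth 4, giving a 4-bit codeword.

4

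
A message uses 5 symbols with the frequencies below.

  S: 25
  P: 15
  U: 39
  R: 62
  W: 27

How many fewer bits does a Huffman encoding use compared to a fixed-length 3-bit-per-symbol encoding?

128

Fixed-length: 3 bits × 168 symbols = 504 bits.
Huffman merges:
combine P(15), S(25) → 40
combine W(27), U(39) → 66
combine 40, R(62) → 102
combine 66, 102 → 168
Huffman total = 40 + 66 + 102 + 168 = 376 bits.
Saving = 504 − 376 = 128 bits.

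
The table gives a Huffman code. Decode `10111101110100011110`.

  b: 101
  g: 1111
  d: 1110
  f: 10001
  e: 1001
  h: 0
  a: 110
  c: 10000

Read left to right; each codeword is recognised as soon as it completes (prefix code):
  101→b | 1110→d | 1110→d | 10001→f | 1110→d
Decoded message: bddfd

bddfd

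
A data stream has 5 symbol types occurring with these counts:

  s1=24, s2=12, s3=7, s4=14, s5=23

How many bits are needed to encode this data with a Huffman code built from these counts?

179

Merge the two smallest weights repeatedly:
combine s3(7), s2(12) → 19
combine s4(14), 19 → 33
combine s5(23), s1(24) → 47
combine 33, 47 → 80
The encoded length is the sum of every internal node's weight: 19 + 33 + 47 + 80 = 179 bits.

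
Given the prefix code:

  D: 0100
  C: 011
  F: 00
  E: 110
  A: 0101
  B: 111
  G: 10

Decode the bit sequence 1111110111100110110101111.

BBCECCAB

Read left to right; each codeword is recognised as soon as it completes (prefix code):
  111→B | 111→B | 011→C | 110→E | 011→C | 011→C | 0101→A | 111→B
Decoded message: BBCECCAB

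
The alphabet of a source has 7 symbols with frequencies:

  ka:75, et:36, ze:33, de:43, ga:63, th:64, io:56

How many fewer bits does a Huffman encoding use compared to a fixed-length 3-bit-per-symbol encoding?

75

Fixed-length: 3 bits × 370 symbols = 1110 bits.
Huffman merges:
merge ze(33) and et(36): 69
merge de(43) and io(56): 99
merge ga(63) and th(64): 127
merge 69 and ka(75): 144
merge 99 and 127: 226
merge 144 and 226: 370
Huffman total = 69 + 99 + 127 + 144 + 226 + 370 = 1035 bits.
Saving = 1110 − 1035 = 75 bits.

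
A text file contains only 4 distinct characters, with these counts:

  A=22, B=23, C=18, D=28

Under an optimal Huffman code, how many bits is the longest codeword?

2

Merge the two lowest-weight nodes at each step:
C(18) + A(22) → 40
B(23) + D(28) → 51
40 + 51 → 91
The first pair merged (C, A) ends up deepest, at depth 2.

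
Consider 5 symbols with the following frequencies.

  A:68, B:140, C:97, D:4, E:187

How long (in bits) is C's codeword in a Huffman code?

3

Repeatedly merge the two smallest:
D(4) + A(68) → 72
72 + C(97) → 169
B(140) + 169 → 309
E(187) + 309 → 496
C's leaf is at depth 3, giving a 3-bit codeword.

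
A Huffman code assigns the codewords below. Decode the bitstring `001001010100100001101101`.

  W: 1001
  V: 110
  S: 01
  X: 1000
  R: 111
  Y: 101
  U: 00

UWSSUXSYY

Read left to right; each codeword is recognised as soon as it completes (prefix code):
  00→U | 1001→W | 01→S | 01→S | 00→U | 1000→X | 01→S | 101→Y | 101→Y
Decoded message: UWSSUXSYY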